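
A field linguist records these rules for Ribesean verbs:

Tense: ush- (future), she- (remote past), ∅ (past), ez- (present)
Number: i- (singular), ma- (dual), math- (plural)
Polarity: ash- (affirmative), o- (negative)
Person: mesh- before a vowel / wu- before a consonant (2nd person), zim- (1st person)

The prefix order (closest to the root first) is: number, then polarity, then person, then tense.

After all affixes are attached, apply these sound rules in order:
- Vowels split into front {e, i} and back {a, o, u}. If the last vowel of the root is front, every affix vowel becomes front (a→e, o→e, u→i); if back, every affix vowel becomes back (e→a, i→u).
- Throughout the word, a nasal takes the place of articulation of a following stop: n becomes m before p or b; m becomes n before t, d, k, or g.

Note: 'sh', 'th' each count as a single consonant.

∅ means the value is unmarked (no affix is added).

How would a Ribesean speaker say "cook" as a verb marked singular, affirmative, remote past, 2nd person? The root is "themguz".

shamashashuthenguz

Attach number singular i- → ithemguz.
Attach polarity affirmative ash- → ashithemguz.
Attach person 2nd person mesh- (before vowel 'a') → meshashithemguz.
Attach tense remote past she- → shemeshashithemguz.
Apply vowel harmony: shemeshashithemguz → shamashashuthemguz.
Apply nasal assimilation: shamashashuthemguz → shamashashuthenguz.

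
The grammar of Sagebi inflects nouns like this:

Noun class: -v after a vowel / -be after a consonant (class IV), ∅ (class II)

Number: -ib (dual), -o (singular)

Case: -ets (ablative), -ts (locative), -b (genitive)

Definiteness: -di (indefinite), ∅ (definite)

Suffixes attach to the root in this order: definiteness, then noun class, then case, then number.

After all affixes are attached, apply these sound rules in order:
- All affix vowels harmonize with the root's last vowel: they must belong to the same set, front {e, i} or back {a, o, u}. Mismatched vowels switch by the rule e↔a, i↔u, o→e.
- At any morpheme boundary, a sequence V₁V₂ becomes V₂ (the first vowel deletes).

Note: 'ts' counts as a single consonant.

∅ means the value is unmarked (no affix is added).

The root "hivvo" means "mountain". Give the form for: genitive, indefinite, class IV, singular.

Attach definiteness indefinite -di → hivvodi.
Attach noun class class IV -v (after vowel 'i') → hivvodiv.
Attach case genitive -b → hivvodivb.
Attach number singular -o → hivvodivbo.
Apply vowel harmony: hivvodivbo → hivvoduvbo.
Vowel deletion: no change.

hivvoduvbo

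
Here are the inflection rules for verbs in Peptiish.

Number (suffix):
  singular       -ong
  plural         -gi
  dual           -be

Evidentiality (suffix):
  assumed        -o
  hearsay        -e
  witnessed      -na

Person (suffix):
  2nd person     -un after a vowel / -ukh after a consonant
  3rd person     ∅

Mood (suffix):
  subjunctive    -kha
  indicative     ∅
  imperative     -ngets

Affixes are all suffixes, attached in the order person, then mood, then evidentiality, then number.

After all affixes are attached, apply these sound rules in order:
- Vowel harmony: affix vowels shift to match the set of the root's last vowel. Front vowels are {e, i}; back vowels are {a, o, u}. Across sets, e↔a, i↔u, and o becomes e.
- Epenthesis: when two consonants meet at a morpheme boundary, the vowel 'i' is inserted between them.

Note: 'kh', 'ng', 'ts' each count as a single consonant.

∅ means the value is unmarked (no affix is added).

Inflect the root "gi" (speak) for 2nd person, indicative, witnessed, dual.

giininebe

Attach person 2nd person -un (after vowel 'i') → giun.
mood = indicative: zero marking, form stays giun.
Attach evidentiality witnessed -na → giunna.
Attach number dual -be → giunnabe.
Apply vowel harmony: giunnabe → giinnebe.
Apply epenthesis: giinnebe → giininebe.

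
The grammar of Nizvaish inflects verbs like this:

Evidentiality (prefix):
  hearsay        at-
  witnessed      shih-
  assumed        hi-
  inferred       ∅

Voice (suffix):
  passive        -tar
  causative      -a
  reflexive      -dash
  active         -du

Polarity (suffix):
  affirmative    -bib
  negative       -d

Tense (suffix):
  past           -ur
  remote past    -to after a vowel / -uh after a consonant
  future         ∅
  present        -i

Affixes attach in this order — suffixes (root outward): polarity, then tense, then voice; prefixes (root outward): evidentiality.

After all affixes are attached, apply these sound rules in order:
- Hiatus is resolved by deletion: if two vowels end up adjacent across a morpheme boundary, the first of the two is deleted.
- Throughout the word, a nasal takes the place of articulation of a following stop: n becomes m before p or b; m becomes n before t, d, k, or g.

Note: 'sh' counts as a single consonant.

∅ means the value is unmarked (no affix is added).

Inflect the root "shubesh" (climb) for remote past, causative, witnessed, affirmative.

Attach polarity affirmative -bib → shubeshbib.
Attach tense remote past -uh (after consonant 'b') → shubeshbibuh.
Attach evidentiality witnessed shih- → shihshubeshbibuh.
Attach voice causative -a → shihshubeshbibuha.
Vowel deletion: no change.
Nasal assimilation: no change.

shihshubeshbibuha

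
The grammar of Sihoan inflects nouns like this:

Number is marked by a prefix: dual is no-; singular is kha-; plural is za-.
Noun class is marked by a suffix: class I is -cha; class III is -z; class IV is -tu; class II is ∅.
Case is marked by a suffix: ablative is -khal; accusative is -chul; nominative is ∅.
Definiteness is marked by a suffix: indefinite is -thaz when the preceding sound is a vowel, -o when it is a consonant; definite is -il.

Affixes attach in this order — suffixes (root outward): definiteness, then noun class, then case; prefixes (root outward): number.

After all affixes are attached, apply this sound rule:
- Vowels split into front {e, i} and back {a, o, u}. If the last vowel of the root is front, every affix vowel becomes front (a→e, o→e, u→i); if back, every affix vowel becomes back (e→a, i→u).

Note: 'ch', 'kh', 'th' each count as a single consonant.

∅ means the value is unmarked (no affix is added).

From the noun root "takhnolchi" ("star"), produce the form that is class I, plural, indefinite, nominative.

Attach definiteness indefinite -thaz (after vowel 'i') → takhnolchithaz.
Attach noun class class I -cha → takhnolchithazcha.
case = nominative: zero marking, form stays takhnolchithazcha.
Attach number plural za- → zatakhnolchithazcha.
Apply vowel harmony: zatakhnolchithazcha → zetakhnolchithezche.

zetakhnolchithezche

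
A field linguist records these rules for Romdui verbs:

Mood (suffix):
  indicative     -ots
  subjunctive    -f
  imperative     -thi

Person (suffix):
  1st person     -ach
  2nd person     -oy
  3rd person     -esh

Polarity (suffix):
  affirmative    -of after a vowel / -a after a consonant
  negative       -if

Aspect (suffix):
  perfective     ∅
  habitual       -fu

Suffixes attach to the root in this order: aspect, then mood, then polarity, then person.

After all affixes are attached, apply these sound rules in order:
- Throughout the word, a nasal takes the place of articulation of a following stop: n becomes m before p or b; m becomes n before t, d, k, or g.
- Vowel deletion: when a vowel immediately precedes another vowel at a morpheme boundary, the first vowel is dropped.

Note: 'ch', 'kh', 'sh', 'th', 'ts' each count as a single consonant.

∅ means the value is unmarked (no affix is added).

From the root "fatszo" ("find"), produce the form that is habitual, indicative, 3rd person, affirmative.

Attach aspect habitual -fu → fatszofu.
Attach mood indicative -ots → fatszofuots.
Attach polarity affirmative -a (after consonant 'ts') → fatszofuotsa.
Attach person 3rd person -esh → fatszofuotsaesh.
Nasal assimilation: no change.
Apply vowel deletion: fatszofuotsaesh → fatszofotsesh.

fatszofotsesh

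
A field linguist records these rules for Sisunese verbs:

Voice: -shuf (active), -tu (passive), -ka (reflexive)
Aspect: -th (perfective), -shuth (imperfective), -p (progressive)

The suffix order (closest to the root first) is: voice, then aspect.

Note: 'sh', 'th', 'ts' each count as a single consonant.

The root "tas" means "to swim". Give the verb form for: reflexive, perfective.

Attach voice reflexive -ka → taska.
Attach aspect perfective -th → taskath.

taskath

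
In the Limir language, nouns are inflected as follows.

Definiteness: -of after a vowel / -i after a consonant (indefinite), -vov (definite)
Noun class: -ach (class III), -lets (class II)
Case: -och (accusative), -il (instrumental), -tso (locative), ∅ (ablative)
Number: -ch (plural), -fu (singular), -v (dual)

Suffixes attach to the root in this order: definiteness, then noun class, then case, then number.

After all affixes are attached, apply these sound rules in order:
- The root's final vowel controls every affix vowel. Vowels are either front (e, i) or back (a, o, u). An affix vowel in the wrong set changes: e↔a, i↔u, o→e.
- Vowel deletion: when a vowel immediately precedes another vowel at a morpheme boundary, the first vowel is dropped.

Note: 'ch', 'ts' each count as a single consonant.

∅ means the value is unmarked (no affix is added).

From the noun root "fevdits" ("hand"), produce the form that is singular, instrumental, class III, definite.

fevditsvevechilfi

Attach definiteness definite -vov → fevditsvov.
Attach noun class class III -ach → fevditsvovach.
Attach case instrumental -il → fevditsvovachil.
Attach number singular -fu → fevditsvovachilfu.
Apply vowel harmony: fevditsvovachilfu → fevditsvevechilfi.
Vowel deletion: no change.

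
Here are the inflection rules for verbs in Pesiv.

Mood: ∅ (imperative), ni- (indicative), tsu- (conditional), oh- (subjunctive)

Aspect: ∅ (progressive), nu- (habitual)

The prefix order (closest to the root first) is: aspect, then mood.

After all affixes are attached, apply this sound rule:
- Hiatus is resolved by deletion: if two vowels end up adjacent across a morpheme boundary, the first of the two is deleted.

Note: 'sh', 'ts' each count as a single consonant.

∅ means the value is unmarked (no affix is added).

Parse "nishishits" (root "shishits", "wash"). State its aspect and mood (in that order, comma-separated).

progressive, indicative

Segment: ni-shishits.
aspect: ∅ → progressive.
mood: ni- → indicative.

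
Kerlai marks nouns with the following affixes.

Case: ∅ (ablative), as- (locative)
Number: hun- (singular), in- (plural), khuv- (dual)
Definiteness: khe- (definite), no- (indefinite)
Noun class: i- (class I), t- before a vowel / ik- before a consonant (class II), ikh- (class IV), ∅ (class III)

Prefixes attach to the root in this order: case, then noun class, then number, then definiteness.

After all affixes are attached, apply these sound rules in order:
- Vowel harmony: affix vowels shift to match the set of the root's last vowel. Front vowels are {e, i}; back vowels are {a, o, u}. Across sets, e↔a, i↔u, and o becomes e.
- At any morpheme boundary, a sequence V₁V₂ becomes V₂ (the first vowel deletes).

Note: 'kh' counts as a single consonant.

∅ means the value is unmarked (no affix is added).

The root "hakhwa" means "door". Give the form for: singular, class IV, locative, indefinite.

nohunukhashakhwa

Attach case locative as- → ashakhwa.
Attach noun class class IV ikh- → ikhashakhwa.
Attach number singular hun- → hunikhashakhwa.
Attach definiteness indefinite no- → nohunikhashakhwa.
Apply vowel harmony: nohunikhashakhwa → nohunukhashakhwa.
Vowel deletion: no change.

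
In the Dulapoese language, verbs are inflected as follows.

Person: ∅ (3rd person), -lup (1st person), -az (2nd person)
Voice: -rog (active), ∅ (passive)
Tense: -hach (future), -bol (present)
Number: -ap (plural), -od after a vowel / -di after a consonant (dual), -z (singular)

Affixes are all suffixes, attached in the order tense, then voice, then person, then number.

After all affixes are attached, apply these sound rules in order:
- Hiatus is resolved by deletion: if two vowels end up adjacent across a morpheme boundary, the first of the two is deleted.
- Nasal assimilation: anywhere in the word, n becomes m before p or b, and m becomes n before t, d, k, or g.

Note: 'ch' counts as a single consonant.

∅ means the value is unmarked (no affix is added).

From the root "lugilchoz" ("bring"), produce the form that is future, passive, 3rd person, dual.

lugilchozhachdi

Attach tense future -hach → lugilchozhach.
voice = passive: zero marking, form stays lugilchozhach.
person = 3rd person: zero marking, form stays lugilchozhach.
Attach number dual -di (after consonant 'ch') → lugilchozhachdi.
Vowel deletion: no change.
Nasal assimilation: no change.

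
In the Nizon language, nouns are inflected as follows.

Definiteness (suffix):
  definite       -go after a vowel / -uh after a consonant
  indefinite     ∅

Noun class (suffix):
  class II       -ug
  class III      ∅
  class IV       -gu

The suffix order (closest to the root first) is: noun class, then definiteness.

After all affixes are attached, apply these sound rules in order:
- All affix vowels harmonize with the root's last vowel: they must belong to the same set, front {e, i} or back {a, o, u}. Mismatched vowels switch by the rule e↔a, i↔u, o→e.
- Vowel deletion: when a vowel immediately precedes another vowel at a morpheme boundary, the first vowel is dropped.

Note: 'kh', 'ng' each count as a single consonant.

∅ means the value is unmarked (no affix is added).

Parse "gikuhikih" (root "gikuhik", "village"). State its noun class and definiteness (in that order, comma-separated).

class III, definite

Segment: gikuhik-uh.
noun class: ∅ → class III.
definiteness: -go/uh → definite.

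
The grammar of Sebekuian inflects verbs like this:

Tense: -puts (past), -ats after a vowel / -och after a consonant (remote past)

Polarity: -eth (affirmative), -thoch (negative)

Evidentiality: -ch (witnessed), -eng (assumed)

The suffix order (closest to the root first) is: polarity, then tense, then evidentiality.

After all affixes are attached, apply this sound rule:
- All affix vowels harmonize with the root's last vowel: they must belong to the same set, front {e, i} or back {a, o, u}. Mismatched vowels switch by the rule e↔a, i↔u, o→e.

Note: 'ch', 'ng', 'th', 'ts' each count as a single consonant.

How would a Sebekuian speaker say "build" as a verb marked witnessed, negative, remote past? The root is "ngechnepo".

ngechnepothochochch

Attach polarity negative -thoch → ngechnepothoch.
Attach tense remote past -och (after consonant 'ch') → ngechnepothochoch.
Attach evidentiality witnessed -ch → ngechnepothochochch.
Vowel harmony: no change.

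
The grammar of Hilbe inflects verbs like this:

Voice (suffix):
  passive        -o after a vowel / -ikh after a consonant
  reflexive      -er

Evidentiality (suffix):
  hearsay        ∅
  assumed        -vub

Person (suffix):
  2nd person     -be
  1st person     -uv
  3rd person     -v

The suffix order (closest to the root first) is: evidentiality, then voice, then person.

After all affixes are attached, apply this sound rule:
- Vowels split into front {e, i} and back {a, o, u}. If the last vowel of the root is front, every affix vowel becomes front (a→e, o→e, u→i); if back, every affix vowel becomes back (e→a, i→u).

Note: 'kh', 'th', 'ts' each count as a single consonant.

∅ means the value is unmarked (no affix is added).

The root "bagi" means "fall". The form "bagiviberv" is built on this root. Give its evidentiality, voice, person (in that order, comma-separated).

assumed, reflexive, 3rd person

Segment: bagi-vub-er-v.
evidentiality: -vub → assumed.
voice: -er → reflexive.
person: -v → 3rd person.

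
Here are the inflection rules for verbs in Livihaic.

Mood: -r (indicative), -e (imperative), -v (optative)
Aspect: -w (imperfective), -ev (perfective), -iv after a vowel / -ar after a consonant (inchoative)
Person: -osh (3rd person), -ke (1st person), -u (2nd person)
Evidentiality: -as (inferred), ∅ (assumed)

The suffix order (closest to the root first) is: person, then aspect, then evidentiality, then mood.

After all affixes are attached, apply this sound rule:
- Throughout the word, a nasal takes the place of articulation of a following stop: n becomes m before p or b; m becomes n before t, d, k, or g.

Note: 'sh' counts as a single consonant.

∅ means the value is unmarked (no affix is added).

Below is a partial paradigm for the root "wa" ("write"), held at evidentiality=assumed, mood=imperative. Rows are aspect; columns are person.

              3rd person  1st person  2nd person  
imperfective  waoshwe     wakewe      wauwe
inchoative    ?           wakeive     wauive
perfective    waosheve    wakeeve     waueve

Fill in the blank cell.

waoshare

Attach person 3rd person -osh → waosh.
Attach aspect inchoative -ar (after consonant 'sh') → waoshar.
evidentiality = assumed: zero marking, form stays waoshar.
Attach mood imperative -e → waoshare.
Nasal assimilation: no change.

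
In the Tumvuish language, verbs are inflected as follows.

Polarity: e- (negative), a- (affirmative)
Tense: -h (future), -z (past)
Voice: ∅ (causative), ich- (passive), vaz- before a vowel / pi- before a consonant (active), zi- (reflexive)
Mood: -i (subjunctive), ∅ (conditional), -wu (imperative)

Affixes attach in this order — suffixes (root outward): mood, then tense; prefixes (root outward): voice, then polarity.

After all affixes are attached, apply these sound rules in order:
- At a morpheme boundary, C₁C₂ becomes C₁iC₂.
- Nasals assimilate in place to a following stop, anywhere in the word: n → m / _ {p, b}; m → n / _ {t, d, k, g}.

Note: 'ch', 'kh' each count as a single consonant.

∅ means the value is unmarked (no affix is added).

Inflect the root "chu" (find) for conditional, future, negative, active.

Attach voice active pi- (before consonant 'ch') → pichu.
mood = conditional: zero marking, form stays pichu.
Attach tense future -h → pichuh.
Attach polarity negative e- → epichuh.
Epenthesis: no change.
Nasal assimilation: no change.

epichuh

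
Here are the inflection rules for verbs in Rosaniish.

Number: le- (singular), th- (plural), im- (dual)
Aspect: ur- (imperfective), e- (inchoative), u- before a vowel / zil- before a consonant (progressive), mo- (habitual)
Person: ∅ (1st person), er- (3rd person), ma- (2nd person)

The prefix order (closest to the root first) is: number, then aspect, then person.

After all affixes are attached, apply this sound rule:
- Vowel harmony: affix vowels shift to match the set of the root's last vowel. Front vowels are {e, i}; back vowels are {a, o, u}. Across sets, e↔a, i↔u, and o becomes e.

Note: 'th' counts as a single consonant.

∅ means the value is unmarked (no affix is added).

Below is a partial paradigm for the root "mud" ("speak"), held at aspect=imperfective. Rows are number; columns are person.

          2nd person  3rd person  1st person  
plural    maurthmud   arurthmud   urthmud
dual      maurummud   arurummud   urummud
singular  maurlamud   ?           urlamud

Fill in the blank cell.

Attach number singular le- → lemud.
Attach aspect imperfective ur- → urlemud.
Attach person 3rd person er- → erurlemud.
Apply vowel harmony: erurlemud → arurlamud.

arurlamud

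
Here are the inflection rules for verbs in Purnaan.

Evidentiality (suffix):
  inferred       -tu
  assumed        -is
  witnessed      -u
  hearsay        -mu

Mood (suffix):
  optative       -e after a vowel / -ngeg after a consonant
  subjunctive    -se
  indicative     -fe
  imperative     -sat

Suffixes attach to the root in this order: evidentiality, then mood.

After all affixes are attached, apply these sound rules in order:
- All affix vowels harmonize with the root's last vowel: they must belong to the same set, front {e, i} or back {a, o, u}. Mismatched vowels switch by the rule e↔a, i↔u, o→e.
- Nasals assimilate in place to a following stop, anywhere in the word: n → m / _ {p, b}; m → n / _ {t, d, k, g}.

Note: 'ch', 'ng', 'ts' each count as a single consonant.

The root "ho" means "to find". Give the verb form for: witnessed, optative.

houa

Attach evidentiality witnessed -u → hou.
Attach mood optative -e (after vowel 'u') → houe.
Apply vowel harmony: houe → houa.
Nasal assimilation: no change.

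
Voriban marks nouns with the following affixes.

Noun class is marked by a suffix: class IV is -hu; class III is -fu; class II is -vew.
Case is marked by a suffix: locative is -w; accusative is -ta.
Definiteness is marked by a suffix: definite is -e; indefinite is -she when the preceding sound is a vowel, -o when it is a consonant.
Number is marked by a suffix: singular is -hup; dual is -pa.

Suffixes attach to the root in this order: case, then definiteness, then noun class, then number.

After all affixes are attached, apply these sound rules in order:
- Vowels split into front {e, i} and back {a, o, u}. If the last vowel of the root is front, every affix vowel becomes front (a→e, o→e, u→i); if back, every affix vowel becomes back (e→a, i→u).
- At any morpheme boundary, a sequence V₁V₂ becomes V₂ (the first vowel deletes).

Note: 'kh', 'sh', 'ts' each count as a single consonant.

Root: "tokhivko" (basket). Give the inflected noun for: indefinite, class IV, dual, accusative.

tokhivkotashahupa

Attach case accusative -ta → tokhivkota.
Attach definiteness indefinite -she (after vowel 'a') → tokhivkotashe.
Attach noun class class IV -hu → tokhivkotashehu.
Attach number dual -pa → tokhivkotashehupa.
Apply vowel harmony: tokhivkotashehupa → tokhivkotashahupa.
Vowel deletion: no change.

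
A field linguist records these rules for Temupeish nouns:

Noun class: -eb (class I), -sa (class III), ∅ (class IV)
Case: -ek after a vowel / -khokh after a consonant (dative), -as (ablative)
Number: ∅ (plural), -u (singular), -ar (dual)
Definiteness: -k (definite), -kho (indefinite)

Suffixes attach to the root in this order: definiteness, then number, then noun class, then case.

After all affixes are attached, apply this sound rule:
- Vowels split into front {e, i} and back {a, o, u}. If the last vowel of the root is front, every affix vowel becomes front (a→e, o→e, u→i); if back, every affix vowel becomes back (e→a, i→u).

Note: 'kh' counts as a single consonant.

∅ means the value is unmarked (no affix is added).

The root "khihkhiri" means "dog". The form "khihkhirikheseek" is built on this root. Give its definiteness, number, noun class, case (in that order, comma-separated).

Segment: khihkhiri-kho-sa-ek.
definiteness: -kho → indefinite.
number: ∅ → plural.
noun class: -sa → class III.
case: -ek/khokh → dative.

indefinite, plural, class III, dative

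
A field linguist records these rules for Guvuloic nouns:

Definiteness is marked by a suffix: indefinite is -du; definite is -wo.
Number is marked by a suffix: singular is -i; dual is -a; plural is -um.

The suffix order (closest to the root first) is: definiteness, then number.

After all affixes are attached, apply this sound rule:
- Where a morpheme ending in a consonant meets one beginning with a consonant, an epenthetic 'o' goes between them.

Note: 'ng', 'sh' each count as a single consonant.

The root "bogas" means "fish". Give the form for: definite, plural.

Attach definiteness definite -wo → bogaswo.
Attach number plural -um → bogaswoum.
Apply epenthesis: bogaswoum → bogasowoum.

bogasowoum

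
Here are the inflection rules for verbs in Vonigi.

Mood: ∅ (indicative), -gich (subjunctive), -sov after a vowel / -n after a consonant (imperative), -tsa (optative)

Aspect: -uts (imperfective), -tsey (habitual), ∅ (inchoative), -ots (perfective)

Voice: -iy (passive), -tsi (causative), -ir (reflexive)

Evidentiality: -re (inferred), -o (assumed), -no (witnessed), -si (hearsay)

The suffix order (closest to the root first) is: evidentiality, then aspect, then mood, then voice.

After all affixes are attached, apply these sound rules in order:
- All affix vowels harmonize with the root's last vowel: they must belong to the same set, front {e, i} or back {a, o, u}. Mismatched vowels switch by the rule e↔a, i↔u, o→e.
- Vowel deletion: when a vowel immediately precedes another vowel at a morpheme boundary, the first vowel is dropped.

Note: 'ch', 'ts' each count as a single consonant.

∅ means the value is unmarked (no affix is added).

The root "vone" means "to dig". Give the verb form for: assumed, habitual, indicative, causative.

vonetseytsi

Attach evidentiality assumed -o → voneo.
Attach aspect habitual -tsey → voneotsey.
mood = indicative: zero marking, form stays voneotsey.
Attach voice causative -tsi → voneotseytsi.
Apply vowel harmony: voneotseytsi → voneetseytsi.
Apply vowel deletion: voneetseytsi → vonetseytsi.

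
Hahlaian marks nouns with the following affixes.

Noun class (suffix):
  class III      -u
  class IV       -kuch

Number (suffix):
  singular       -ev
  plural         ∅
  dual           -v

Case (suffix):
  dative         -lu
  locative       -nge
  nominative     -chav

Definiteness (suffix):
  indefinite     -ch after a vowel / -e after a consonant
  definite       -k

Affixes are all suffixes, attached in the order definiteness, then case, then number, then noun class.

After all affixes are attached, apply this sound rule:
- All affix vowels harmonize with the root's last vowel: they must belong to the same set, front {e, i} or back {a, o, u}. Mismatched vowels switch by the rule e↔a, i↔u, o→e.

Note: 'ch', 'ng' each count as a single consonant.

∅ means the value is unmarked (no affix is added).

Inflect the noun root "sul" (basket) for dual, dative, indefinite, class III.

sulaluvu

Attach definiteness indefinite -e (after consonant 'l') → sule.
Attach case dative -lu → sulelu.
Attach number dual -v → suleluv.
Attach noun class class III -u → suleluvu.
Apply vowel harmony: suleluvu → sulaluvu.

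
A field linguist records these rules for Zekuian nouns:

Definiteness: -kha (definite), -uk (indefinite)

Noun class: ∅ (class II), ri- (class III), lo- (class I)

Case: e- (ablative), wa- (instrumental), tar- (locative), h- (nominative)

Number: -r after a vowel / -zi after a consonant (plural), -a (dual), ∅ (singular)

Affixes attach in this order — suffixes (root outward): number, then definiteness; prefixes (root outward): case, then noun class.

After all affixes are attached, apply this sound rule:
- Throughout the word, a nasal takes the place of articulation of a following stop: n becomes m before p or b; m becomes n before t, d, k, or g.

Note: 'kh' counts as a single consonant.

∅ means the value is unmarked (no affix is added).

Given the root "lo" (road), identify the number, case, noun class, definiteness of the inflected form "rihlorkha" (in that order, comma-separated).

plural, nominative, class III, definite

Segment: ri-h-lo-r-kha.
number: -r/zi → plural.
case: h- → nominative.
noun class: ri- → class III.
definiteness: -kha → definite.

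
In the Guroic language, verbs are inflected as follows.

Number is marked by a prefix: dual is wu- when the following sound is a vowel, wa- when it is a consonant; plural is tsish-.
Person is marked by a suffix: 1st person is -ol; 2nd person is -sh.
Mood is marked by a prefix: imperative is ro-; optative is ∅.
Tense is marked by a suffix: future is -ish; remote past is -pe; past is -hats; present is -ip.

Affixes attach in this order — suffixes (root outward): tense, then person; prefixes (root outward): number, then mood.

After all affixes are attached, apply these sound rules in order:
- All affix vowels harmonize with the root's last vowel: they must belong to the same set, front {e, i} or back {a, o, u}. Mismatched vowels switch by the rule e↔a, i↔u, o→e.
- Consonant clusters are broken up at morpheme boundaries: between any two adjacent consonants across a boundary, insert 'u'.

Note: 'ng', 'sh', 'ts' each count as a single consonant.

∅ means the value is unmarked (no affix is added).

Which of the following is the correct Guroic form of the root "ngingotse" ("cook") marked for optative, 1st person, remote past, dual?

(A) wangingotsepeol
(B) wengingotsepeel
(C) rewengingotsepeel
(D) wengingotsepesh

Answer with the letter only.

Attach number dual wa- (before consonant 'ng') → wangingotse.
mood = optative: zero marking, form stays wangingotse.
Attach tense remote past -pe → wangingotsepe.
Attach person 1st person -ol → wangingotsepeol.
Apply vowel harmony: wangingotsepeol → wengingotsepeel.
Epenthesis: no change.
So the correct form is wengingotsepeel, option (B).
(C) rewengingotsepeel is wrong: it uses imperative instead of optative for mood.
(A) wangingotsepeol is wrong: it fails to apply the sound rule(s).
(D) wengingotsepesh is wrong: it uses 2nd person instead of 1st person for person.

B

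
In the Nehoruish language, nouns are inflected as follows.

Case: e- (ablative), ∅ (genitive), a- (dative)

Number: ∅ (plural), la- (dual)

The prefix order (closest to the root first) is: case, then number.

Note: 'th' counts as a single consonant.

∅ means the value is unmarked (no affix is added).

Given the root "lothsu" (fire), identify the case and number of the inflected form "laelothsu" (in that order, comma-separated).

ablative, dual

Segment: la-e-lothsu.
case: e- → ablative.
number: la- → dual.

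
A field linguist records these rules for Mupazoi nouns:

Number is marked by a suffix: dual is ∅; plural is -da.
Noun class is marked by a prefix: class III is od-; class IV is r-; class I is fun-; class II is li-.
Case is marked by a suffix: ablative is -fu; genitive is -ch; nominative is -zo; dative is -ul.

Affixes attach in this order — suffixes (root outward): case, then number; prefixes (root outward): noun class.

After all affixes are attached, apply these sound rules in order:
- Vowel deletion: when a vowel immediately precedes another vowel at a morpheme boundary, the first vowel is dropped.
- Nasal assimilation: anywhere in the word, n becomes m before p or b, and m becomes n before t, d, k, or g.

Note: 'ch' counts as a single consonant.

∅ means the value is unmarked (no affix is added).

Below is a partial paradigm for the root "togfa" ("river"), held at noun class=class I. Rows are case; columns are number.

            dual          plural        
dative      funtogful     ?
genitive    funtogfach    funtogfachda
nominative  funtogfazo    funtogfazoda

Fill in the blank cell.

funtogfulda

Attach case dative -ul → togfaul.
Attach number plural -da → togfaulda.
Attach noun class class I fun- → funtogfaulda.
Apply vowel deletion: funtogfaulda → funtogfulda.
Nasal assimilation: no change.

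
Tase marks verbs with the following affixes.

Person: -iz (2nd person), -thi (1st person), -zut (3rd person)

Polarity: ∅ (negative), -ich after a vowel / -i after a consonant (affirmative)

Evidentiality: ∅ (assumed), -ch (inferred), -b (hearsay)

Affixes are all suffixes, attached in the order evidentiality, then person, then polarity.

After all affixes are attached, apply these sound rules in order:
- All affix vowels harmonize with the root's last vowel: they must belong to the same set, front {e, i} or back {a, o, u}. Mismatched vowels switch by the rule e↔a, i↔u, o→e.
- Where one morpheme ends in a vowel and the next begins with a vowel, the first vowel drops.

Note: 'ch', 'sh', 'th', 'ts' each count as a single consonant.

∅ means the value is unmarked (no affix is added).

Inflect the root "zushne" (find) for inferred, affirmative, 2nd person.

zushnechizi

Attach evidentiality inferred -ch → zushnech.
Attach person 2nd person -iz → zushnechiz.
Attach polarity affirmative -i (after consonant 'z') → zushnechizi.
Vowel harmony: no change.
Vowel deletion: no change.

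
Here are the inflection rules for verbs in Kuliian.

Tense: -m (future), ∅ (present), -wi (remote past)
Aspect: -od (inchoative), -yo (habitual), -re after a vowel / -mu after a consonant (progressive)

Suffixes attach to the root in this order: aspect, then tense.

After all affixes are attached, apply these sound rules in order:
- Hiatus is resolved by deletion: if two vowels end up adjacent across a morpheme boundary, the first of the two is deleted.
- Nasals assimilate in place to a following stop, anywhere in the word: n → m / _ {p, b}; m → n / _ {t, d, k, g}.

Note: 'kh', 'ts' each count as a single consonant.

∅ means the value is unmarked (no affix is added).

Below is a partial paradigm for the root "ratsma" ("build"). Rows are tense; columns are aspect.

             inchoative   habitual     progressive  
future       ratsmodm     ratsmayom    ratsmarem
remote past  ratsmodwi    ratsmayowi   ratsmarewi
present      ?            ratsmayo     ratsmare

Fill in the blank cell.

ratsmod

Attach aspect inchoative -od → ratsmaod.
tense = present: zero marking, form stays ratsmaod.
Apply vowel deletion: ratsmaod → ratsmod.
Nasal assimilation: no change.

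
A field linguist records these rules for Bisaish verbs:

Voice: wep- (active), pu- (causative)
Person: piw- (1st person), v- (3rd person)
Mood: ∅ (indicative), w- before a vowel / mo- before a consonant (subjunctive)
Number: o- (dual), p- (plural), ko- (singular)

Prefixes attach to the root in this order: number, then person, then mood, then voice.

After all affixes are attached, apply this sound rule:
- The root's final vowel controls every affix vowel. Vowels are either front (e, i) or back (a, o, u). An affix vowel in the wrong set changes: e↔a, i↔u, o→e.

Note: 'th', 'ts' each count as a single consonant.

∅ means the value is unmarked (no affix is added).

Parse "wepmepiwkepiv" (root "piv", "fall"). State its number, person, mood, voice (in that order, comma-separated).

singular, 1st person, subjunctive, active

Segment: wep-mo-piw-ko-piv.
number: ko- → singular.
person: piw- → 1st person.
mood: w/mo- → subjunctive.
voice: wep- → active.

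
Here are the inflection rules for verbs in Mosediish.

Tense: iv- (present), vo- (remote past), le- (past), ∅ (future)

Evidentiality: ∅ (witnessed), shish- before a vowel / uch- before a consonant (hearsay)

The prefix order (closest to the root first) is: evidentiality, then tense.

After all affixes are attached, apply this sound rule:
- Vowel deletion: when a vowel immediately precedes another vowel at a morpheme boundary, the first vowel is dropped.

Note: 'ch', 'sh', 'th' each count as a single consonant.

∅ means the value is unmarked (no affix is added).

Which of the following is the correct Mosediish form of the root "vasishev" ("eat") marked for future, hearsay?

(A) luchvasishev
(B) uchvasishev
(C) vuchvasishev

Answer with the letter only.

Attach evidentiality hearsay uch- (before consonant 'v') → uchvasishev.
tense = future: zero marking, form stays uchvasishev.
Vowel deletion: no change.
So the correct form is uchvasishev, option (B).
(C) vuchvasishev is wrong: it uses remote past instead of future for tense.
(A) luchvasishev is wrong: it uses past instead of future for tense.

B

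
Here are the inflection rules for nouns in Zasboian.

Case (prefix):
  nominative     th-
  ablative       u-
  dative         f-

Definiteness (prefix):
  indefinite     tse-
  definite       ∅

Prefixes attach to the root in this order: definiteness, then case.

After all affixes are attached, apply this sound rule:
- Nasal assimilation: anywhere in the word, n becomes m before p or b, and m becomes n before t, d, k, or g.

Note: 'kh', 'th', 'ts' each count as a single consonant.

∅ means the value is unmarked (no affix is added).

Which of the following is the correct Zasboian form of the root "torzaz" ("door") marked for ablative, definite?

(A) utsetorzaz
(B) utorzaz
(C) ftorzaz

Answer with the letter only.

B

definiteness = definite: zero marking, form stays torzaz.
Attach case ablative u- → utorzaz.
Nasal assimilation: no change.
So the correct form is utorzaz, option (B).
(A) utsetorzaz is wrong: it uses indefinite instead of definite for definiteness.
(C) ftorzaz is wrong: it uses dative instead of ablative for case.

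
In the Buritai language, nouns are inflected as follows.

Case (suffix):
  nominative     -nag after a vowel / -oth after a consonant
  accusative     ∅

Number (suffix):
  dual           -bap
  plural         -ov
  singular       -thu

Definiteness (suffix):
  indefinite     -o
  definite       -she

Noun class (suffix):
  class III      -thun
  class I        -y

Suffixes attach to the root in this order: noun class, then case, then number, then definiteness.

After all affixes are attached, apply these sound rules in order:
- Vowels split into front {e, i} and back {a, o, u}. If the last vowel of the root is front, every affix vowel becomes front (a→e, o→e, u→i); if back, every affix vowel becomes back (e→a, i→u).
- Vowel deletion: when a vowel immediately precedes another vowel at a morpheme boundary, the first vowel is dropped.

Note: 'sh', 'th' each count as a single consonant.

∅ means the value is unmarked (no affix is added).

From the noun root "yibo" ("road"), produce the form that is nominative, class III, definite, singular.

Attach noun class class III -thun → yibothun.
Attach case nominative -oth (after consonant 'n') → yibothunoth.
Attach number singular -thu → yibothunoththu.
Attach definiteness definite -she → yibothunoththushe.
Apply vowel harmony: yibothunoththushe → yibothunoththusha.
Vowel deletion: no change.

yibothunoththusha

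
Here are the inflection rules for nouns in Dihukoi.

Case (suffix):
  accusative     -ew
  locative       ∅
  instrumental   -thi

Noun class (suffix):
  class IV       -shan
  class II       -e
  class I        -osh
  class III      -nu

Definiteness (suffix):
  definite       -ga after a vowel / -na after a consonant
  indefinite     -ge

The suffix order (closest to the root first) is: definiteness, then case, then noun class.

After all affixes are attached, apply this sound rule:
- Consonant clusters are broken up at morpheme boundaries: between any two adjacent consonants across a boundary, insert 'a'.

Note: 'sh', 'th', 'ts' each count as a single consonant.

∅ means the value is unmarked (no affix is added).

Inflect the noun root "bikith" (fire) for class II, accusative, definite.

Attach definiteness definite -na (after consonant 'th') → bikithna.
Attach case accusative -ew → bikithnaew.
Attach noun class class II -e → bikithnaewe.
Apply epenthesis: bikithnaewe → bikithanaewe.

bikithanaewe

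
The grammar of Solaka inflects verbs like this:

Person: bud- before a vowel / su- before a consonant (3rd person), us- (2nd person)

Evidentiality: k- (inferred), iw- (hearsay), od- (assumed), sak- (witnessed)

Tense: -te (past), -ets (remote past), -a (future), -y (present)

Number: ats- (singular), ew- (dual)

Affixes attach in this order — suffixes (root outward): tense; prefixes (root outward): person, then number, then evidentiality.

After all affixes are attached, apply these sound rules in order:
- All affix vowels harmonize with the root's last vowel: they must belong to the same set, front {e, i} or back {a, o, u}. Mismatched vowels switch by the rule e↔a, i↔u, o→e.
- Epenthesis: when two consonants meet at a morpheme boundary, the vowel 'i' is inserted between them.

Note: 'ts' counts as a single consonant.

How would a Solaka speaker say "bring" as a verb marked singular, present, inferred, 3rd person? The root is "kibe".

Attach person 3rd person su- (before consonant 'k') → sukibe.
Attach number singular ats- → atssukibe.
Attach evidentiality inferred k- → katssukibe.
Attach tense present -y → katssukibey.
Apply vowel harmony: katssukibey → ketssikibey.
Apply epenthesis: ketssikibey → ketsisikibey.

ketsisikibey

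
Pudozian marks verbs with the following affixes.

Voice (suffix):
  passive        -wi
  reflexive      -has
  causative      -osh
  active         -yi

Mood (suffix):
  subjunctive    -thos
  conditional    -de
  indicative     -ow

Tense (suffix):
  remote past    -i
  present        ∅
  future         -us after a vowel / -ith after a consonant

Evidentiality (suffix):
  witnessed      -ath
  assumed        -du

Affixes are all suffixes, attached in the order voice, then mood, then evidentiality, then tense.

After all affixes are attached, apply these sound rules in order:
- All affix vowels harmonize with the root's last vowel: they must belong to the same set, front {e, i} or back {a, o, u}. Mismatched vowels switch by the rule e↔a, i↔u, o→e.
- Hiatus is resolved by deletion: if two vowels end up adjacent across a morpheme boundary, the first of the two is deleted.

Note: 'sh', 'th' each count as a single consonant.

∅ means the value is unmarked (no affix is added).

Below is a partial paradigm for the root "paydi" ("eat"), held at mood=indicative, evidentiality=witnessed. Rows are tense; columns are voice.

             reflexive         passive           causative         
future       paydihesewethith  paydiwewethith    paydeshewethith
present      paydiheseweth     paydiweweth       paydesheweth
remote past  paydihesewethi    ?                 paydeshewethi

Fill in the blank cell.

paydiwewethi

Attach voice passive -wi → paydiwi.
Attach mood indicative -ow → paydiwiow.
Attach evidentiality witnessed -ath → paydiwiowath.
Attach tense remote past -i → paydiwiowathi.
Apply vowel harmony: paydiwiowathi → paydiwiewethi.
Apply vowel deletion: paydiwiewethi → paydiwewethi.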